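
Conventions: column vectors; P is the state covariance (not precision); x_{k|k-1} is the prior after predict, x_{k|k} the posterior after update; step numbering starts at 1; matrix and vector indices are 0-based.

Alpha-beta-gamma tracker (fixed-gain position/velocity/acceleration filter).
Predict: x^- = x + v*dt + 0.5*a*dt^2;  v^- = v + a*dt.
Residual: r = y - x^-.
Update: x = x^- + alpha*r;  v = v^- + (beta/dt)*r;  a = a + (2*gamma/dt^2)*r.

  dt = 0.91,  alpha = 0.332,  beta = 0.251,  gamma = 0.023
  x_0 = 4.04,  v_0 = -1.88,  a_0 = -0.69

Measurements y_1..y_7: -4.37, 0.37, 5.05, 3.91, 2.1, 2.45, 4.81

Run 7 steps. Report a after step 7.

a_post = 0.5107

step 1: x_pred=2.0435  r=-6.4135  x^+=-0.0858  v^+=-4.2769  a^+=-1.0463
step 2: x_pred=-4.4110  r=4.7810  x^+=-2.8237  v^+=-3.9103  a^+=-0.7807
step 3: x_pred=-6.7053  r=11.7553  x^+=-2.8025  v^+=-1.3783  a^+=-0.1277
step 4: x_pred=-4.1097  r=8.0197  x^+=-1.4471  v^+=0.7175  a^+=0.3178
step 5: x_pred=-0.6626  r=2.7626  x^+=0.2546  v^+=1.7687  a^+=0.4713
step 6: x_pred=2.0592  r=0.3908  x^+=2.1889  v^+=2.3053  a^+=0.4930
step 7: x_pred=4.4909  r=0.3191  x^+=4.5968  v^+=2.8419  a^+=0.5107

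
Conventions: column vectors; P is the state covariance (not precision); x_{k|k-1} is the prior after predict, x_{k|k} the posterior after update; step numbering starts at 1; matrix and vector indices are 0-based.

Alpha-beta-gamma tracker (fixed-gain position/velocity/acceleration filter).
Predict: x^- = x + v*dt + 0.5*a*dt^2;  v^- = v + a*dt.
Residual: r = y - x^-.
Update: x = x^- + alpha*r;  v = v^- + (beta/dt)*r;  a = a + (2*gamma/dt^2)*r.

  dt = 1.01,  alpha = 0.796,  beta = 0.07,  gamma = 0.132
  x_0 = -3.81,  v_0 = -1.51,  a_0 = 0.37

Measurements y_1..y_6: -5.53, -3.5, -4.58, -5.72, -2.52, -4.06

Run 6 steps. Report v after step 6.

step 1: x_pred=-5.1464  r=-0.3836  x^+=-5.4517  v^+=-1.1629  a^+=0.2707
step 2: x_pred=-6.4882  r=2.9882  x^+=-4.1096  v^+=-0.6824  a^+=1.0441
step 3: x_pred=-4.2663  r=-0.3137  x^+=-4.5160  v^+=0.3504  a^+=0.9629
step 4: x_pred=-3.6710  r=-2.0490  x^+=-5.3020  v^+=1.1809  a^+=0.4326
step 5: x_pred=-3.8887  r=1.3687  x^+=-2.7992  v^+=1.7126  a^+=0.7868
step 6: x_pred=-0.6682  r=-3.3918  x^+=-3.3681  v^+=2.2722  a^+=-0.0910

v_post = 2.2722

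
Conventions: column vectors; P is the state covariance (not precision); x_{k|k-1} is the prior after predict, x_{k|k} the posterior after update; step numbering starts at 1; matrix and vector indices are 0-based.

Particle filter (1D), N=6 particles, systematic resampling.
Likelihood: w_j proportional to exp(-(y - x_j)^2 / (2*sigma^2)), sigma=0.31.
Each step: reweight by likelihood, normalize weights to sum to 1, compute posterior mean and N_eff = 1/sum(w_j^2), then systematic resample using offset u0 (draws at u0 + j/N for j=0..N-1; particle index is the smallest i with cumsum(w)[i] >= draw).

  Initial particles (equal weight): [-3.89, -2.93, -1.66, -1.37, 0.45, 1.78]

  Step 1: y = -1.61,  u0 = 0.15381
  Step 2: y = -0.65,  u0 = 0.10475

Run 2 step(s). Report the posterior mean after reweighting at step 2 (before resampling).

step 1: w=[0.0000, 0.0001, 0.5711, 0.4288, 0.0000, 0.0000]  mean=-1.5357  Neff=1.9605  idx=[2, 2, 2, 3, 3, 3]
step 2: w=[0.0228, 0.0228, 0.0228, 0.3105, 0.3105, 0.3105]  mean=-1.3899  Neff=3.4387  idx=[3, 3, 4, 4, 5, 5]

post_mean = -1.3899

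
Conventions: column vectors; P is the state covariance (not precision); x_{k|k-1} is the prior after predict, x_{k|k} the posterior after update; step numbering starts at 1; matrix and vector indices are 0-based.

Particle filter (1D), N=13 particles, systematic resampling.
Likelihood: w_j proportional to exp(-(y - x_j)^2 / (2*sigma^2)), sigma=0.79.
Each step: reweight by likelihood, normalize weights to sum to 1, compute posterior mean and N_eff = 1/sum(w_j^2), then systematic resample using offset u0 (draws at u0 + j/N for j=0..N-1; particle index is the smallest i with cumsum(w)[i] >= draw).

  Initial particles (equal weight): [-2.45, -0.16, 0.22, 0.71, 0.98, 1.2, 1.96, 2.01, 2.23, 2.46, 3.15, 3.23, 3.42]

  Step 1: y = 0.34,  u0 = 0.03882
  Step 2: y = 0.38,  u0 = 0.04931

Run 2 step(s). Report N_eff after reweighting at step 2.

N_eff = 11.9392

step 1: w=[0.0005, 0.1905, 0.2301, 0.2086, 0.1677, 0.1287, 0.0284, 0.0249, 0.0133, 0.0064, 0.0004, 0.0003, 0.0001]  mean=0.6397  Neff=5.5827  idx=[1, 1, 2, 2, 2, 3, 3, 3, 4, 4, 5, 5, 7]
step 2: w=[0.0787, 0.0787, 0.0974, 0.0974, 0.0974, 0.0911, 0.0911, 0.0911, 0.0745, 0.0745, 0.0580, 0.0580, 0.0118]  mean=0.5423  Neff=11.9392  idx=[0, 1, 2, 3, 4, 4, 5, 6, 7, 8, 9, 10, 11]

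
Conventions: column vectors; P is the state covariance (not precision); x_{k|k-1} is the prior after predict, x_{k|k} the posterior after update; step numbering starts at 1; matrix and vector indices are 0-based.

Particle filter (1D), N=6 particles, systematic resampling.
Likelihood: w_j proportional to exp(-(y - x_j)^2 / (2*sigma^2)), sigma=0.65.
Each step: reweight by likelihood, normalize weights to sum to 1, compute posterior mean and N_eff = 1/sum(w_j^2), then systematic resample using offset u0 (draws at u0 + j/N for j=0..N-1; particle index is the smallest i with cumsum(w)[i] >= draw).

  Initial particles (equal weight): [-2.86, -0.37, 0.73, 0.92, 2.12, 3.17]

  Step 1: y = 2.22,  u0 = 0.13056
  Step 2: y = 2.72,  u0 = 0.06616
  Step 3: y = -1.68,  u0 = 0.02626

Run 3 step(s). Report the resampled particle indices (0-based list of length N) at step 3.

resampled_idx = [0, 0, 1, 1, 2, 2]

step 1: w=[0.0000, 0.0002, 0.0469, 0.0879, 0.6418, 0.2232]  mean=2.1831  Neff=2.1204  idx=[3, 4, 4, 4, 5, 5]
step 2: w=[0.0061, 0.1837, 0.1837, 0.1837, 0.2214, 0.2214]  mean=2.5776  Neff=5.0172  idx=[1, 2, 3, 4, 4, 5]
step 3: w=[0.3333, 0.3333, 0.3333, 0.0000, 0.0000, 0.0000]  mean=2.1200  Neff=3.0001  idx=[0, 0, 1, 1, 2, 2]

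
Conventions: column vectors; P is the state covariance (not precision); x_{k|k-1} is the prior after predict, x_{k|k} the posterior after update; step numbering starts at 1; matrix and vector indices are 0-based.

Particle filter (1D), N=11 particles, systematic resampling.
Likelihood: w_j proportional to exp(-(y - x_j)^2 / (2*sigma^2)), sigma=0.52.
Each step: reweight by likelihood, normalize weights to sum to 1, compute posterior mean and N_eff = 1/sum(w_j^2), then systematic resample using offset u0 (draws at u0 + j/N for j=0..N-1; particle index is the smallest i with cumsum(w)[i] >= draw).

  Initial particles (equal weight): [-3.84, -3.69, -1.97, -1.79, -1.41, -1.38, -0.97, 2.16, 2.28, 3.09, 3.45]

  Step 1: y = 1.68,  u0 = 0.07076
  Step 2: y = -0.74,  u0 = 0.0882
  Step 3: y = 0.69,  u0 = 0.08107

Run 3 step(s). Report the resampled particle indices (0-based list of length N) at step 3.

resampled_idx = [0, 1, 2, 3, 4, 5, 6, 7, 8, 9, 10]

step 1: w=[0.0000, 0.0000, 0.0000, 0.0000, 0.0000, 0.0000, 0.0000, 0.5463, 0.4299, 0.0212, 0.0026]  mean=2.2346  Neff=2.0670  idx=[7, 7, 7, 7, 7, 7, 8, 8, 8, 8, 9]
step 2: w=[0.1413, 0.1413, 0.1413, 0.1413, 0.1413, 0.1413, 0.0380, 0.0380, 0.0380, 0.0380, 0.0000]  mean=2.1782  Neff=7.9600  idx=[0, 1, 1, 2, 3, 3, 4, 5, 5, 7, 9]
step 3: w=[0.0999, 0.0999, 0.0999, 0.0999, 0.0999, 0.0999, 0.0999, 0.0999, 0.0999, 0.0506, 0.0506]  mean=2.1722  Neff=10.5404  idx=[0, 1, 2, 3, 4, 5, 6, 7, 8, 9, 10]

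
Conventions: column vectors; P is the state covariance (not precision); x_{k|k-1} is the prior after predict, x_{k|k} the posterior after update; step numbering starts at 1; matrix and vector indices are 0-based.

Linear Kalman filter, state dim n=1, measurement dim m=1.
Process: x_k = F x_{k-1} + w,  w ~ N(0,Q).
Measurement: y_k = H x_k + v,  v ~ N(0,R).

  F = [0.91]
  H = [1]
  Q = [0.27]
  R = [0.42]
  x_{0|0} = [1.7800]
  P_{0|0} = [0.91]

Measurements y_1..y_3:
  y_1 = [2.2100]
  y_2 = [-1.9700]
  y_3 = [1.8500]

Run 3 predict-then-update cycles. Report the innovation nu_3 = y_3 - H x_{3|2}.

step 1: x^-=[1.6198]  P^-=[1.0236]  S=[1.4436]  K=[0.7091]  nu=[0.5902]  x^+=[2.0383]  P^+=[0.2978]
step 2: x^-=[1.8548]  P^-=[0.5166]  S=[0.9366]  K=[0.5516]  nu=[-3.8248]  x^+=[-0.2548]  P^+=[0.2317]
step 3: x^-=[-0.2319]  P^-=[0.4618]  S=[0.8818]  K=[0.5237]  nu=[2.0819]  x^+=[0.8584]  P^+=[0.2200]

innov = [2.0819]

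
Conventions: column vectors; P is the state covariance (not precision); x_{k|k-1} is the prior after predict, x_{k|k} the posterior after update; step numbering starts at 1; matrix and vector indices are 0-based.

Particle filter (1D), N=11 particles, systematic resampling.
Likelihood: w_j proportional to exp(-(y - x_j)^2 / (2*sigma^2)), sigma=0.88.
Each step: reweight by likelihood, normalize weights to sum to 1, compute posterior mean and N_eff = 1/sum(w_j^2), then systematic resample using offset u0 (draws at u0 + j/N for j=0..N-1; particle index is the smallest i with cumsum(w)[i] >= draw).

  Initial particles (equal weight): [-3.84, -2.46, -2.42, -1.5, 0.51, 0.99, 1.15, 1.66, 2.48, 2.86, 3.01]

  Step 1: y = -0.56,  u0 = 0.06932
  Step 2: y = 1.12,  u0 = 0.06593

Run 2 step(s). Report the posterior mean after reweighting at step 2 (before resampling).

step 1: w=[0.0006, 0.0587, 0.0647, 0.3413, 0.2883, 0.1280, 0.0914, 0.0251, 0.0015, 0.0003, 0.0002]  mean=-0.3894  Neff=4.2996  idx=[2, 3, 3, 3, 3, 4, 4, 4, 5, 6, 7]
step 2: w=[0.0001, 0.0023, 0.0023, 0.0023, 0.0023, 0.1505, 0.1505, 0.1505, 0.1893, 0.1913, 0.1586]  mean=0.8872  Neff=6.0386  idx=[5, 5, 6, 7, 7, 8, 8, 9, 9, 10, 10]

post_mean = 0.8872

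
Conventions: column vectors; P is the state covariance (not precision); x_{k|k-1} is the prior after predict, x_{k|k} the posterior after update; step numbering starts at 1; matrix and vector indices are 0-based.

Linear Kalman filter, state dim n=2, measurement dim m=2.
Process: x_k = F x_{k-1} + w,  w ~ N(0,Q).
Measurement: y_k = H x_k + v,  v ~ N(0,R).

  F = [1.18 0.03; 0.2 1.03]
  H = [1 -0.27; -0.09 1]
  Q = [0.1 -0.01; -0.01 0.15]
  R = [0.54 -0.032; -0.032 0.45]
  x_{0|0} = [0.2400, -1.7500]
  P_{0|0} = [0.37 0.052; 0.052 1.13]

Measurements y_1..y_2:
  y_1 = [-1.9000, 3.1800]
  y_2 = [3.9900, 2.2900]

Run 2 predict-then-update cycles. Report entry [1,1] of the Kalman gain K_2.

K[1,1] = 0.5580

step 1: x^-=[0.2307, -1.7545]  P^-=[0.6199 0.1757; 0.1757 1.3850]  S=[1.1660 -0.2817; -0.2817 1.8084]  K=[0.5268 0.1484; 0.0135 0.7592]  nu=[-2.6044, 4.9553]  x^+=[-0.4060, 1.9726]  P^+=[0.3005 0.0770; 0.0770 0.3482]
step 2: x^-=[-0.4199, 1.9506]  P^-=[0.5242 0.1657; 0.1657 0.5631]  S=[1.0158 -0.0615; -0.0615 0.9875]  K=[0.4811 0.1500; 0.0472 0.5580]  nu=[4.9365, 0.3016]  x^+=[2.0003, 2.3521]  P^+=[0.2758 0.0769; 0.0769 0.2565]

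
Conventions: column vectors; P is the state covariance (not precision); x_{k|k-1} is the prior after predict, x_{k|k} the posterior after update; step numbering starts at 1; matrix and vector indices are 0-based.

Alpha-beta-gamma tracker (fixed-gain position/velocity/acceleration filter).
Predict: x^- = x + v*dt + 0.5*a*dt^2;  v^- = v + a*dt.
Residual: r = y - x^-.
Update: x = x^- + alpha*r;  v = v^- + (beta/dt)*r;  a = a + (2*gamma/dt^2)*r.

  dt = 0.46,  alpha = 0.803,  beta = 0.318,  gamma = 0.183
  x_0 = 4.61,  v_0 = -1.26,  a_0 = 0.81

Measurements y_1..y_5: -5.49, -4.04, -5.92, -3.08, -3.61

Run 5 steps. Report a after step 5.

step 1: x_pred=4.1161  r=-9.6061  x^+=-3.5976  v^+=-7.5281  a^+=-15.8055
step 2: x_pred=-8.7328  r=4.6928  x^+=-4.9645  v^+=-11.5545  a^+=-7.6885
step 3: x_pred=-11.0930  r=5.1730  x^+=-6.9391  v^+=-11.5151  a^+=1.2591
step 4: x_pred=-12.1028  r=9.0228  x^+=-4.8575  v^+=-4.6984  a^+=16.8657
step 5: x_pred=-5.2344  r=1.6244  x^+=-3.9300  v^+=4.1828  a^+=19.6753

a_post = 19.6753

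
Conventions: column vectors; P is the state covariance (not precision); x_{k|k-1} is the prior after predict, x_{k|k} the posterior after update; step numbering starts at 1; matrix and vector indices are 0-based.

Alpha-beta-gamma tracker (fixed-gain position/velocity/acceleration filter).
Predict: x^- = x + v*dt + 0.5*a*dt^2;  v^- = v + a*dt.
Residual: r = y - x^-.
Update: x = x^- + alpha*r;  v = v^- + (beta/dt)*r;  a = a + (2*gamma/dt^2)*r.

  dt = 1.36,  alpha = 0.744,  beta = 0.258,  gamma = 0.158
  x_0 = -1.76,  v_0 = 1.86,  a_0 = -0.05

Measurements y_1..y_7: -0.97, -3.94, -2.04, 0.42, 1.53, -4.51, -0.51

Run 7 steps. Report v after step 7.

step 1: x_pred=0.7234  r=-1.6934  x^+=-0.5365  v^+=1.4708  a^+=-0.3393
step 2: x_pred=1.1499  r=-5.0899  x^+=-2.6370  v^+=0.0437  a^+=-1.2089
step 3: x_pred=-3.6955  r=1.6555  x^+=-2.4638  v^+=-1.2863  a^+=-0.9261
step 4: x_pred=-5.0697  r=5.4897  x^+=-0.9854  v^+=-1.5044  a^+=0.0118
step 5: x_pred=-3.0204  r=4.5504  x^+=0.3651  v^+=-0.6251  a^+=0.7893
step 6: x_pred=0.2449  r=-4.7549  x^+=-3.2927  v^+=-0.4537  a^+=-0.0231
step 7: x_pred=-3.9312  r=3.4212  x^+=-1.3858  v^+=0.1639  a^+=0.5614

v_post = 0.1639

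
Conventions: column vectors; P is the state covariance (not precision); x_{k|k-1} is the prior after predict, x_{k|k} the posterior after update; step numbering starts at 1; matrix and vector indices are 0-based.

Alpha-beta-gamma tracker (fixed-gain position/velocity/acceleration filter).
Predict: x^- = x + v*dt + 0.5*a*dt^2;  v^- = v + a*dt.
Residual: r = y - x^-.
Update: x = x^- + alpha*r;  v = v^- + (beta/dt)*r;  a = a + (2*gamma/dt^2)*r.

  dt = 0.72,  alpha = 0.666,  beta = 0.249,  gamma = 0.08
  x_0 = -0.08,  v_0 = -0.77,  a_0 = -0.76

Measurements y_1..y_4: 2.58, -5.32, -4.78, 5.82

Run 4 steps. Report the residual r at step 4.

step 1: x_pred=-0.8314  r=3.4114  x^+=1.4406  v^+=-0.1374  a^+=0.2929
step 2: x_pred=1.4176  r=-6.7376  x^+=-3.0697  v^+=-2.2566  a^+=-1.7866
step 3: x_pred=-5.1575  r=0.3775  x^+=-4.9061  v^+=-3.4124  a^+=-1.6701
step 4: x_pred=-7.7959  r=13.6159  x^+=1.2723  v^+=0.0940  a^+=2.5324

resid = 13.6159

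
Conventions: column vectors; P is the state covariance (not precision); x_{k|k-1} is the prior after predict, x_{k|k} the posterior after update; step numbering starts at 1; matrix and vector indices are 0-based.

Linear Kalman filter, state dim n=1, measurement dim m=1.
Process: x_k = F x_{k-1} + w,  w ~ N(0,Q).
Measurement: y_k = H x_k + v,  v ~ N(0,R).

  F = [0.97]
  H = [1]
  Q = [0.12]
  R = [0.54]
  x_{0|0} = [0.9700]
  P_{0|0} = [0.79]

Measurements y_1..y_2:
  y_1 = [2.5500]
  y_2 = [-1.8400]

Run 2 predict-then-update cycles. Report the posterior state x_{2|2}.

step 1: x^-=[0.9409]  P^-=[0.8633]  S=[1.4033]  K=[0.6152]  nu=[1.6091]  x^+=[1.9308]  P^+=[0.3322]
step 2: x^-=[1.8729]  P^-=[0.4326]  S=[0.9726]  K=[0.4448]  nu=[-3.7129]  x^+=[0.2215]  P^+=[0.2402]

x_post = [0.2215]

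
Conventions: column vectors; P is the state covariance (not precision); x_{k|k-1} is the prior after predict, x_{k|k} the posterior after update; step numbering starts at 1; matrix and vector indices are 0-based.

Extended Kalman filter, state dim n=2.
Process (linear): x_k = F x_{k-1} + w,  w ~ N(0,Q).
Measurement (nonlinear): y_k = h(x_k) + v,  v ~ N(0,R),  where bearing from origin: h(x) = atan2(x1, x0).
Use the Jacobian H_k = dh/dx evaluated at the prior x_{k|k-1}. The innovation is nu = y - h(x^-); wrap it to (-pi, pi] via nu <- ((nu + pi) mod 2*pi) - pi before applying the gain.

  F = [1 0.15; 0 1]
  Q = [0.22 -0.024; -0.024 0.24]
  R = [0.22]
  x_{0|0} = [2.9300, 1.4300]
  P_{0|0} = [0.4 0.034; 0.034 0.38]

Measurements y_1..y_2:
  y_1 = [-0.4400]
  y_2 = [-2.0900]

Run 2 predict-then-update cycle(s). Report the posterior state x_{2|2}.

step 1: x^-=[3.1445, 1.4300]  P^-=[0.6388 0.0670; 0.0670 0.6200]  H_jac=[-0.1198 0.2635]  S=[0.2680]  K=[-0.2197; 0.5797]  nu=[-0.8668]  x^+=[3.3350, 0.9275]  P^+=[0.6258 0.1011; 0.1011 0.5299]
step 2: x^-=[3.4741, 0.9275]  P^-=[0.8881 0.1566; 0.1566 0.7699]  H_jac=[-0.0717 0.2687]  S=[0.2741]  K=[-0.0789; 0.7137]  nu=[-2.3509]  x^+=[3.6595, -0.7503]  P^+=[0.8864 0.1721; 0.1721 0.6303]

x_post = [3.6595, -0.7503]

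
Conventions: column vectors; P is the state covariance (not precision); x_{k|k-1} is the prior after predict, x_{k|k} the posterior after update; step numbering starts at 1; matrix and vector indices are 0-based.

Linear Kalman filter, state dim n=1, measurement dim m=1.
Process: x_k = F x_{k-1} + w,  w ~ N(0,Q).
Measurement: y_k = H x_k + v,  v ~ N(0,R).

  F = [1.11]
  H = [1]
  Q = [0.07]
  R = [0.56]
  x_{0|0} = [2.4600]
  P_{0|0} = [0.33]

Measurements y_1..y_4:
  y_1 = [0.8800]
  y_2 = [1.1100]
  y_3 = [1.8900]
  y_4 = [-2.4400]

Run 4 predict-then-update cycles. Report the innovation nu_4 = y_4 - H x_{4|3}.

step 1: x^-=[2.7306]  P^-=[0.4766]  S=[1.0366]  K=[0.4598]  nu=[-1.8506]  x^+=[1.8798]  P^+=[0.2575]
step 2: x^-=[2.0865]  P^-=[0.3872]  S=[0.9472]  K=[0.4088]  nu=[-0.9765]  x^+=[1.6873]  P^+=[0.2289]
step 3: x^-=[1.8729]  P^-=[0.3521]  S=[0.9121]  K=[0.3860]  nu=[0.0171]  x^+=[1.8795]  P^+=[0.2162]
step 4: x^-=[2.0863]  P^-=[0.3363]  S=[0.8963]  K=[0.3752]  nu=[-4.5263]  x^+=[0.3879]  P^+=[0.2101]

innov = [-4.5263]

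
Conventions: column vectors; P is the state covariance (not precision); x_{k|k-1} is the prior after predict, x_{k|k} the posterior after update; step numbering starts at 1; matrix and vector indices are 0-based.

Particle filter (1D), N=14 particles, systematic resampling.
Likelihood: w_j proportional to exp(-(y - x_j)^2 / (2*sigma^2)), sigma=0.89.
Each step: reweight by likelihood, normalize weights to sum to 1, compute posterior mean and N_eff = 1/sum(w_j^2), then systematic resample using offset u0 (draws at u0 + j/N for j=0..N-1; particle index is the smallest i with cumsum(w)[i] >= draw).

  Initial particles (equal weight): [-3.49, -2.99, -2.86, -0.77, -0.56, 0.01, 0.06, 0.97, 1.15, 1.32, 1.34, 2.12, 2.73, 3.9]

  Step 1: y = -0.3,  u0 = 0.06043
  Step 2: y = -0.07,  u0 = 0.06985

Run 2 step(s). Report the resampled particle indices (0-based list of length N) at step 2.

step 1: w=[0.0003, 0.0022, 0.0034, 0.1832, 0.2019, 0.1983, 0.1941, 0.0761, 0.0559, 0.0402, 0.0386, 0.0052, 0.0006, 0.0000]  mean=-0.0022  Neff=6.1207  idx=[3, 3, 4, 4, 4, 5, 5, 5, 6, 6, 6, 7, 9, 10]
step 2: w=[0.0662, 0.0662, 0.0775, 0.0775, 0.0775, 0.0898, 0.0898, 0.0898, 0.0892, 0.0892, 0.0892, 0.0456, 0.0266, 0.0257]  mean=-0.0996  Neff=12.7672  idx=[1, 2, 3, 3, 4, 5, 6, 7, 8, 8, 9, 10, 11, 13]

resampled_idx = [1, 2, 3, 3, 4, 5, 6, 7, 8, 8, 9, 10, 11, 13]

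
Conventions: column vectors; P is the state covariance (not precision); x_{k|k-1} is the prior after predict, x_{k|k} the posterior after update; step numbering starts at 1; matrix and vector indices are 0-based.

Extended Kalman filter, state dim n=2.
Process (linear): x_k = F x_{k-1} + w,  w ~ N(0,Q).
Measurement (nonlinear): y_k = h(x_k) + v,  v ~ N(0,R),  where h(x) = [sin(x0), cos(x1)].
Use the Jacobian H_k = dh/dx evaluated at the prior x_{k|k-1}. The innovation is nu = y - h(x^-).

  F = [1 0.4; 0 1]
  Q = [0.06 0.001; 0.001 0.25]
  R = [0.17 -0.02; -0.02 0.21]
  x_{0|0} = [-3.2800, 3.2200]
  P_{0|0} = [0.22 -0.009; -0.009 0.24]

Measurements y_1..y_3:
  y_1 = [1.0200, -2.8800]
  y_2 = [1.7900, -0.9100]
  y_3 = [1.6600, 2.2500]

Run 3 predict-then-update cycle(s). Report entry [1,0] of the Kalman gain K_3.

K[1,0] = -0.1349

step 1: x^-=[-1.9920, 3.2200]  P^-=[0.3112 0.0880; 0.0880 0.4900]  H_jac=[-0.4089 0.0000; 0.0000 0.0783]  S=[0.2220 -0.0228; -0.0228 0.2130]  K=[-0.5761 -0.0294; -0.1451 0.1646]  nu=[1.9326, -1.8831]  x^+=[-3.0501, 2.6295]  P^+=[0.2381 0.0684; 0.0684 0.4785]
step 2: x^-=[-1.9983, 2.6295]  P^-=[0.4294 0.2608; 0.2608 0.7285]  H_jac=[-0.4146 0.0000; 0.0000 -0.4900]  S=[0.2438 0.0330; 0.0330 0.3849]  K=[-0.6933 -0.2726; -0.3218 -0.8998]  nu=[2.7000, -0.0383]  x^+=[-3.8597, 1.7952]  P^+=[0.2711 0.0885; 0.0885 0.3725]
step 3: x^-=[-3.1417, 1.7952]  P^-=[0.4615 0.2385; 0.2385 0.6225]  H_jac=[-1.0000 0.0000; 0.0000 -0.9749]  S=[0.6315 0.2125; 0.2125 0.8017]  K=[-0.6952 -0.1057; -0.1349 -0.7212]  nu=[1.6599, 2.4725]  x^+=[-4.5572, -0.2121]  P^+=[0.1161 0.0085; 0.0085 0.1526]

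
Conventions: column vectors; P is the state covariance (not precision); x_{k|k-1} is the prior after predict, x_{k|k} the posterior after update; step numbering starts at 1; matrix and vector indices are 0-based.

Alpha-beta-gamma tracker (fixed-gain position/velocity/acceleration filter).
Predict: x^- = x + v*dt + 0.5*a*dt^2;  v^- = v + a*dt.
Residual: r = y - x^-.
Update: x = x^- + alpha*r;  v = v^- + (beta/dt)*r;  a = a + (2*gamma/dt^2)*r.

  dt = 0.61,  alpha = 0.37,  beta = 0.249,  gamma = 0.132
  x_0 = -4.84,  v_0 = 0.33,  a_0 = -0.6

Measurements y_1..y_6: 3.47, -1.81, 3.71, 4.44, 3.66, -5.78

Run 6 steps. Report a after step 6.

a_post = -16.6550

step 1: x_pred=-4.7503  r=8.2203  x^+=-1.7088  v^+=3.3195  a^+=5.2322
step 2: x_pred=1.2895  r=-3.0995  x^+=0.1427  v^+=5.2459  a^+=3.0331
step 3: x_pred=3.9071  r=-0.1971  x^+=3.8341  v^+=7.0157  a^+=2.8933
step 4: x_pred=8.6520  r=-4.2120  x^+=7.0936  v^+=7.0613  a^+=-0.0951
step 5: x_pred=11.3833  r=-7.7233  x^+=8.5257  v^+=3.8507  a^+=-5.5746
step 6: x_pred=9.8374  r=-15.6174  x^+=4.0590  v^+=-5.9248  a^+=-16.6550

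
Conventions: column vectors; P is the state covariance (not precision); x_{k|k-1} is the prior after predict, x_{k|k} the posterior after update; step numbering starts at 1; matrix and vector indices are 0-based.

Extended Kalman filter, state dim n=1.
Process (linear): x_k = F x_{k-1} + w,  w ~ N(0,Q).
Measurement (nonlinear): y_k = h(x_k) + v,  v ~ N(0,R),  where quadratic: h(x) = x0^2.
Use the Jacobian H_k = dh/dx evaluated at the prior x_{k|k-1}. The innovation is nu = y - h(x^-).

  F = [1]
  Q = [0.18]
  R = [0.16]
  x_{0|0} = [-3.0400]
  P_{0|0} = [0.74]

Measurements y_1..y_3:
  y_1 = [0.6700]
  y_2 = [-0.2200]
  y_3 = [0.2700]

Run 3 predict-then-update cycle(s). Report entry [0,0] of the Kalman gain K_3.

step 1: x^-=[-3.0400]  P^-=[0.9200]  H_jac=[-6.0800]  S=[34.1691]  K=[-0.1637]  nu=[-8.5716]  x^+=[-1.6368]  P^+=[0.0043]
step 2: x^-=[-1.6368]  P^-=[0.1843]  H_jac=[-3.2736]  S=[2.1351]  K=[-0.2826]  nu=[-2.8991]  x^+=[-0.8176]  P^+=[0.0138]
step 3: x^-=[-0.8176]  P^-=[0.1938]  H_jac=[-1.6351]  S=[0.6782]  K=[-0.4673]  nu=[-0.3984]  x^+=[-0.6314]  P^+=[0.0457]

K[0,0] = -0.4673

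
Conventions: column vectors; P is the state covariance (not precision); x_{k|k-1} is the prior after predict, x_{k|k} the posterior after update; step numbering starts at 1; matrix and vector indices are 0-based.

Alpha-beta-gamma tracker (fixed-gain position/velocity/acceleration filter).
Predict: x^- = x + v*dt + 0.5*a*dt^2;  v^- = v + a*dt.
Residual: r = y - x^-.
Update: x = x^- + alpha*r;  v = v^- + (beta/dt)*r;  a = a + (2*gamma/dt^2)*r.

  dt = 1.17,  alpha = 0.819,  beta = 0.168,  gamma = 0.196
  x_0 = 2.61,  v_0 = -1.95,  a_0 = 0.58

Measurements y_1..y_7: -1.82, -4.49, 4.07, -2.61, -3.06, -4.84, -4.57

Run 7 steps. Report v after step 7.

v_post = -0.3872

step 1: x_pred=0.7255  r=-2.5455  x^+=-1.3593  v^+=-1.6369  a^+=-0.1489
step 2: x_pred=-3.3764  r=-1.1136  x^+=-4.2884  v^+=-1.9711  a^+=-0.4678
step 3: x_pred=-6.9148  r=10.9848  x^+=2.0818  v^+=-0.9411  a^+=2.6778
step 4: x_pred=2.8135  r=-5.4235  x^+=-1.6284  v^+=1.4131  a^+=1.1247
step 5: x_pred=0.7948  r=-3.8548  x^+=-2.3623  v^+=2.1756  a^+=0.0208
step 6: x_pred=0.1974  r=-5.0374  x^+=-3.9282  v^+=1.4766  a^+=-1.4217
step 7: x_pred=-3.1737  r=-1.3963  x^+=-4.3173  v^+=-0.3872  a^+=-1.8215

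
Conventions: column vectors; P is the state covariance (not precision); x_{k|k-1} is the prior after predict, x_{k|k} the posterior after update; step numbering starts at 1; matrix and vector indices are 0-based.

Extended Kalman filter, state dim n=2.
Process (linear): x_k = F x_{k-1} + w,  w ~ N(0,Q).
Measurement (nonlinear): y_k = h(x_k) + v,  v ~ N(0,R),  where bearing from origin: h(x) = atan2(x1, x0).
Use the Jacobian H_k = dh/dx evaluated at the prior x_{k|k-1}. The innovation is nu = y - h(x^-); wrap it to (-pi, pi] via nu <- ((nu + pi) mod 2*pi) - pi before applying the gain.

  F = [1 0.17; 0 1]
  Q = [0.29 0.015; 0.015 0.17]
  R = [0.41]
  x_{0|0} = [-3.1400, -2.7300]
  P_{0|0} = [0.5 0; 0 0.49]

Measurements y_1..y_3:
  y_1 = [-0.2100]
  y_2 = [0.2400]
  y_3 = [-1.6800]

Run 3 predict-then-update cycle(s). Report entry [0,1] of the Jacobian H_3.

H_jac[0,1] = -0.1311

step 1: x^-=[-3.6041, -2.7300]  P^-=[0.8042 0.0983; 0.0983 0.6600]  H_jac=[0.1335 -0.1763]  S=[0.4402]  K=[0.2046; -0.2345]  nu=[2.2833]  x^+=[-3.1370, -3.2654]  P^+=[0.7857 0.1194; 0.1194 0.6358]
step 2: x^-=[-3.6921, -3.2654]  P^-=[1.1347 0.2425; 0.2425 0.8058]  H_jac=[0.1344 -0.1520]  S=[0.4392]  K=[0.2633; -0.2046]  nu=[2.6574]  x^+=[-2.9923, -3.8092]  P^+=[1.1043 0.2662; 0.2662 0.7874]
step 3: x^-=[-3.6398, -3.8092]  P^-=[1.5075 0.4150; 0.4150 0.9574]  H_jac=[0.1372 -0.1311]  S=[0.4399]  K=[0.3465; -0.1559]  nu=[0.6535]  x^+=[-3.4134, -3.9110]  P^+=[1.4547 0.4388; 0.4388 0.9467]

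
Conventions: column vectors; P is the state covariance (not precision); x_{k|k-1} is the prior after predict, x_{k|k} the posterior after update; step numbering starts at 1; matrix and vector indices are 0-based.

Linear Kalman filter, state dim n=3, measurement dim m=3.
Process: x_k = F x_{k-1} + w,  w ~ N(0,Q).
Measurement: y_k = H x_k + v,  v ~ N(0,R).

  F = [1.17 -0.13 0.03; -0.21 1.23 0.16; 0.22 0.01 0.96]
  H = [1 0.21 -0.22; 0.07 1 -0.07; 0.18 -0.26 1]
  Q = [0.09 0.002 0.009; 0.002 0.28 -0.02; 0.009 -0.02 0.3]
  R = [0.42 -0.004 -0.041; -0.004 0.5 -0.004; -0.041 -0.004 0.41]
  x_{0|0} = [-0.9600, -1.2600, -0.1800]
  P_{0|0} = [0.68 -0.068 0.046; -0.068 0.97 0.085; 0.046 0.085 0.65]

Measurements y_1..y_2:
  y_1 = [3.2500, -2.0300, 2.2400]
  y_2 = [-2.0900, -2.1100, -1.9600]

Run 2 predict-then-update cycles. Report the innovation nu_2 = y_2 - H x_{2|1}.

innov = [-4.4937, 0.7464, -4.7442]

step 1: x^-=[-0.9648, -1.3770, -0.3966]  P^-=[1.0611 -0.4071 0.2440; -0.4071 1.8596 0.1349; 0.2440 0.1349 0.9528]  S=[1.3184 0.0099 0.1997; 0.0099 2.2912 -0.4553; 0.1997 -0.4553 1.5787]  K=[0.6658 -0.1106 0.2265; -0.0356 0.7882 -0.0354; -0.0544 0.1696 0.6649]  nu=[4.4167, -0.6132, 2.4522]  x^+=[2.5990, -2.1045, 0.8897]  P^+=[0.2861 -0.0793 -0.0061; -0.0793 0.4072 0.1040; -0.0061 0.1040 0.3023]
step 2: x^-=[3.3411, -2.9920, 1.4048]  P^-=[0.5117 -0.2477 0.0723; -0.2477 0.9987 0.1209; 0.0723 0.1209 0.5916]  S=[0.8573 -0.0352 0.0232; -0.0352 1.4518 -0.2115; 0.0232 -0.2115 1.0720]  K=[0.5082 -0.1108 0.1806; -0.0470 0.6633 -0.0392; -0.0474 0.1391 0.5631]  nu=[-4.4937, 0.7464, -4.7442]  x^+=[0.1182, -2.0998, -0.9499]  P^+=[0.2208 -0.0740 -0.0053; -0.0740 0.3432 0.0857; -0.0053 0.0857 0.2555]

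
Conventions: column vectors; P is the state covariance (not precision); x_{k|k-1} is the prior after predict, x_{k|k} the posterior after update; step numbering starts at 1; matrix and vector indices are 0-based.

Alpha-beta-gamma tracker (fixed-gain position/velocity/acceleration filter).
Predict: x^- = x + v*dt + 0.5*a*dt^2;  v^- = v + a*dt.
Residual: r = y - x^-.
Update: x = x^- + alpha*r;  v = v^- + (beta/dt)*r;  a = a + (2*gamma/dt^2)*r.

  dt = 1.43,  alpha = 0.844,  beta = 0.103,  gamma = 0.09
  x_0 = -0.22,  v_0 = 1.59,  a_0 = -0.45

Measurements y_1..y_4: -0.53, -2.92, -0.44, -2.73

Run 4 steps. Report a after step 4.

a_post = -0.5390

step 1: x_pred=1.5936  r=-2.1236  x^+=-0.1987  v^+=0.7935  a^+=-0.6369
step 2: x_pred=0.2848  r=-3.2048  x^+=-2.4200  v^+=-0.3481  a^+=-0.9190
step 3: x_pred=-3.8575  r=3.4175  x^+=-0.9731  v^+=-1.4162  a^+=-0.6182
step 4: x_pred=-3.6303  r=0.9003  x^+=-2.8704  v^+=-2.2353  a^+=-0.5390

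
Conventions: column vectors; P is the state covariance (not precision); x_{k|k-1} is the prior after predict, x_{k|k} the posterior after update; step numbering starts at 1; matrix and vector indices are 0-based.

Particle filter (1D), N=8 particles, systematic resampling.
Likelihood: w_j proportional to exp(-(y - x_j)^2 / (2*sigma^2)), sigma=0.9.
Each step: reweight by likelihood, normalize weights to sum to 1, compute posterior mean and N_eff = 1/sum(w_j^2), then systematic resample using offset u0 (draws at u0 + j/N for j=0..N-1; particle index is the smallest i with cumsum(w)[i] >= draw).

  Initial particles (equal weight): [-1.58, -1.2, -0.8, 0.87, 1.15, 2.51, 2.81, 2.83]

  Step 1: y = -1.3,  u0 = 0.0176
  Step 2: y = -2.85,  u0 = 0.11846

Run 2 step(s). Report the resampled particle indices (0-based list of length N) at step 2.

step 1: w=[0.3305, 0.3447, 0.2973, 0.0190, 0.0085, 0.0000, 0.0000, 0.0000]  mean=-1.1471  Neff=3.1562  idx=[0, 0, 0, 1, 1, 1, 2, 2]
step 2: w=[0.2034, 0.2034, 0.2034, 0.1025, 0.1025, 0.1025, 0.0411, 0.0411]  mean=-1.3990  Neff=6.2886  idx=[0, 1, 1, 2, 3, 4, 5, 7]

resampled_idx = [0, 1, 1, 2, 3, 4, 5, 7]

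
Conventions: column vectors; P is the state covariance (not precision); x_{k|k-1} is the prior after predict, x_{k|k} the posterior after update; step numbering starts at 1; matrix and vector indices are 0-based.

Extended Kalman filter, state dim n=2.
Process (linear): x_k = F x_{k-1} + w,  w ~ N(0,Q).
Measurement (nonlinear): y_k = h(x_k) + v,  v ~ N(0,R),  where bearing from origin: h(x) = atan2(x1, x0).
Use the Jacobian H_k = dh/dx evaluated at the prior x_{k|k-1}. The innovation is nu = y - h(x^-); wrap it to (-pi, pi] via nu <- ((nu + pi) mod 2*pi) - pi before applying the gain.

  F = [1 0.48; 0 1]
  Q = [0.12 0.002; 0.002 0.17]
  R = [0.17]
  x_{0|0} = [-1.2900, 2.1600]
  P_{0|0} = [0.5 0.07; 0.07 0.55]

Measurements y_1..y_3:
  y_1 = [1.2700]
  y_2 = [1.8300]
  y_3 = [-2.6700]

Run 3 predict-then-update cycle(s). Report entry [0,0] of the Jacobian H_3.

H_jac[0,0] = -0.2544

step 1: x^-=[-0.2532, 2.1600]  P^-=[0.8139 0.3360; 0.3360 0.7200]  H_jac=[-0.4567 -0.0535]  S=[0.3582]  K=[-1.0878; -0.5359]  nu=[-0.4175]  x^+=[0.2009, 2.3837]  P^+=[0.3900 0.1272; 0.1272 0.6171]
step 2: x^-=[1.3451, 2.3837]  P^-=[0.7743 0.4254; 0.4254 0.7871]  H_jac=[-0.3182 0.1796]  S=[0.2252]  K=[-0.7550; 0.0266]  nu=[0.7730]  x^+=[0.7616, 2.4043]  P^+=[0.6459 0.4299; 0.4299 0.7869]
step 3: x^-=[1.9156, 2.4043]  P^-=[1.3599 0.8096; 0.8096 0.9569]  H_jac=[-0.2544 0.2027]  S=[0.2138]  K=[-0.8505; -0.0561]  nu=[2.7152]  x^+=[-0.3936, 2.2519]  P^+=[1.2052 0.7994; 0.7994 0.9563]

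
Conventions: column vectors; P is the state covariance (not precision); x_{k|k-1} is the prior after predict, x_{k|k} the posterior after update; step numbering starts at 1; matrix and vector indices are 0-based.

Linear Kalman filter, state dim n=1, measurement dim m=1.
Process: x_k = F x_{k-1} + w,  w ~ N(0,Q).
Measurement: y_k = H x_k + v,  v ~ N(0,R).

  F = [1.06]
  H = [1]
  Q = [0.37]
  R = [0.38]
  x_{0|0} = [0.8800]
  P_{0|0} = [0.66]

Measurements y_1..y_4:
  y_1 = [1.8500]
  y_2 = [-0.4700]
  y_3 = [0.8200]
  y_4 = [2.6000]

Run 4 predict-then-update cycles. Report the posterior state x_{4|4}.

x_post = [1.8818]

step 1: x^-=[0.9328]  P^-=[1.1116]  S=[1.4916]  K=[0.7452]  nu=[0.9172]  x^+=[1.6163]  P^+=[0.2832]
step 2: x^-=[1.7133]  P^-=[0.6882]  S=[1.0682]  K=[0.6443]  nu=[-2.1833]  x^+=[0.3067]  P^+=[0.2448]
step 3: x^-=[0.3251]  P^-=[0.6451]  S=[1.0251]  K=[0.6293]  nu=[0.4949]  x^+=[0.6365]  P^+=[0.2391]
step 4: x^-=[0.6747]  P^-=[0.6387]  S=[1.0187]  K=[0.6270]  nu=[1.9253]  x^+=[1.8818]  P^+=[0.2382]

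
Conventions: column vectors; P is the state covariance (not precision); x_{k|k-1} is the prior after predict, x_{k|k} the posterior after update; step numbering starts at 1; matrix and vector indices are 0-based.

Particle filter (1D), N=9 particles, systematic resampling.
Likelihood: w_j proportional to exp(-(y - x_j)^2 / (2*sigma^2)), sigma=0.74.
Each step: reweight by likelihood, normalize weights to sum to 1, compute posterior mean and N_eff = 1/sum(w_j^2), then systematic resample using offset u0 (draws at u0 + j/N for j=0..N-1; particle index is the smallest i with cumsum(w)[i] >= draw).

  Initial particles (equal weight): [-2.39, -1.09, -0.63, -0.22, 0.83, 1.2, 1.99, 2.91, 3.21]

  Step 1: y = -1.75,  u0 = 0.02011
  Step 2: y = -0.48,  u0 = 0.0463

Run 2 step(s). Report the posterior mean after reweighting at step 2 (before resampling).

step 1: w=[0.3825, 0.3735, 0.1769, 0.0656, 0.0013, 0.0002, 0.0000, 0.0000, 0.0000]  mean=-1.4460  Neff=3.1109  idx=[0, 0, 0, 0, 1, 1, 1, 2, 2]
step 2: w=[0.0084, 0.0084, 0.0084, 0.0084, 0.1680, 0.1680, 0.1680, 0.2312, 0.2312]  mean=-0.9212  Neff=5.2137  idx=[4, 4, 5, 6, 6, 7, 7, 8, 8]

post_mean = -0.9212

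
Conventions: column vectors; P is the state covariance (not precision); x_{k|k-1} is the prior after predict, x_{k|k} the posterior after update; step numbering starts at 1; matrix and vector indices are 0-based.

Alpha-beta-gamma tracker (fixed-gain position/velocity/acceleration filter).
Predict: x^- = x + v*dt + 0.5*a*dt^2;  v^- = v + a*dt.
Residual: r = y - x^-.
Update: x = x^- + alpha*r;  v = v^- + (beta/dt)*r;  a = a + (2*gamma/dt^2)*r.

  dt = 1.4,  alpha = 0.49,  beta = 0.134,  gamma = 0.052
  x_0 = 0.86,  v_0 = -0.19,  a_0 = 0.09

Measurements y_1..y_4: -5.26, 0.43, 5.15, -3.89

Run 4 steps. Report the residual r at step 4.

resid = -5.7161

step 1: x_pred=0.6822  r=-5.9422  x^+=-2.2295  v^+=-0.6328  a^+=-0.2253
step 2: x_pred=-3.3361  r=3.7661  x^+=-1.4907  v^+=-0.5877  a^+=-0.0255
step 3: x_pred=-2.3385  r=7.4885  x^+=1.3309  v^+=0.0934  a^+=0.3719
step 4: x_pred=1.8261  r=-5.7161  x^+=-0.9748  v^+=0.0669  a^+=0.0686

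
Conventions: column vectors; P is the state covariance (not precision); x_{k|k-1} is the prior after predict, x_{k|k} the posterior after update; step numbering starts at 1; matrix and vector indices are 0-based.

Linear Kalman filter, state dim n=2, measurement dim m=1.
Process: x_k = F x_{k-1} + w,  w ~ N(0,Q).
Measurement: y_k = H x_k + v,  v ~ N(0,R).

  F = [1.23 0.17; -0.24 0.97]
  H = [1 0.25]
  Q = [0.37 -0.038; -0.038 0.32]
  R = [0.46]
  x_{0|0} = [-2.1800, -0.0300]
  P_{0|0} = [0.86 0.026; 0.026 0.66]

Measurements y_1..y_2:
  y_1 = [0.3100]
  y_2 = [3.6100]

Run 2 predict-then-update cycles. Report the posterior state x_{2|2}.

step 1: x^-=[-2.6865, 0.4941]  P^-=[1.7010 -0.1531; -0.1531 0.9784]  S=[2.1457]  K=[0.7749; 0.0427]  nu=[2.8730]  x^+=[-0.4601, 0.6167]  P^+=[0.4125 -0.2240; -0.2240 0.9745]
step 2: x^-=[-0.4611, 0.7086]  P^-=[0.9285 -0.2572; -0.2572 1.3650]  S=[1.3452]  K=[0.6424; 0.0625]  nu=[3.8939]  x^+=[2.0405, 0.9519]  P^+=[0.3733 -0.3112; -0.3112 1.3597]

x_post = [2.0405, 0.9519]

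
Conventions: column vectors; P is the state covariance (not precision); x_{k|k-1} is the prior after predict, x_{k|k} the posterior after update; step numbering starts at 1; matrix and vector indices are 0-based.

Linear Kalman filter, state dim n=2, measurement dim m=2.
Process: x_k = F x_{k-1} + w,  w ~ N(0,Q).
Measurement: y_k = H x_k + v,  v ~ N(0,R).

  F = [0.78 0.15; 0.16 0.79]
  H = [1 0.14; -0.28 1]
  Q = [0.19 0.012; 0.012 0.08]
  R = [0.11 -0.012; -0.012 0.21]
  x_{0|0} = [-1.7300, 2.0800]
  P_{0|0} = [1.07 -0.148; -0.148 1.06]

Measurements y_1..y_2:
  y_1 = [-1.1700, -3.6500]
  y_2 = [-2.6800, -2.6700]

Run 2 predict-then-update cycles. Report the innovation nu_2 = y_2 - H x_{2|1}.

innov = [-1.3045, -0.7275]

step 1: x^-=[-1.0374, 1.3664]  P^-=[0.8302 0.1764; 0.1764 0.7315]  S=[1.0039 0.0274; 0.0274 0.9078]  K=[0.8539 -0.0876; 0.2574 0.7436]  nu=[-0.3239, -5.3069]  x^+=[-0.8493, -2.6632]  P^+=[0.0953 -0.0020; -0.0020 0.1525]
step 2: x^-=[-1.0619, -2.2398]  P^-=[0.2509 0.0407; 0.0407 0.1771]  S=[0.3758 -0.0184; -0.0184 0.3840]  K=[0.6807 -0.0444; 0.1958 0.4409]  nu=[-1.3045, -0.7275]  x^+=[-1.9176, -2.8161]  P^+=[0.0749 0.0035; 0.0035 0.0912]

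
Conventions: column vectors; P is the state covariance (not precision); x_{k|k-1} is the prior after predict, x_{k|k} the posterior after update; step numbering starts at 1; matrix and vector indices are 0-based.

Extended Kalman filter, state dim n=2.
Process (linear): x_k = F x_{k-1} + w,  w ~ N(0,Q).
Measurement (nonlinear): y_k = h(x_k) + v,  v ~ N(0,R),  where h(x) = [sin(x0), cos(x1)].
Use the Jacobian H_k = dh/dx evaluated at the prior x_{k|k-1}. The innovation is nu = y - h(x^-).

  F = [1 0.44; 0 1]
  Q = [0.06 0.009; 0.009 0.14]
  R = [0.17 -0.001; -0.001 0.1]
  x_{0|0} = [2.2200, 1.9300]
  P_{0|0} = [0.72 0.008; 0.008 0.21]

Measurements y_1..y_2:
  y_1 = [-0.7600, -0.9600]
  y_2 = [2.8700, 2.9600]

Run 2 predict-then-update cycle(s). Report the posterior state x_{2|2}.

step 1: x^-=[3.0692, 1.9300]  P^-=[0.8277 0.1094; 0.1094 0.3500]  H_jac=[-0.9974 0.0000; 0.0000 -0.9362]  S=[0.9934 0.1011; 0.1011 0.4067]  K=[-0.8263 -0.0463; -0.0285 -0.7985]  nu=[-0.8323, -0.6085]  x^+=[3.7852, 2.4396]  P^+=[0.1408 0.0041; 0.0041 0.0853]
step 2: x^-=[4.8586, 2.4396]  P^-=[0.2209 0.0506; 0.0506 0.2253]  H_jac=[0.1457 0.0000; 0.0000 -0.6457]  S=[0.1747 -0.0058; -0.0058 0.1939]  K=[0.1788 -0.1631; 0.0175 -0.7495]  nu=[3.8593, 3.7236]  x^+=[4.9413, -0.2840]  P^+=[0.2098 0.0255; 0.0255 0.1161]

x_post = [4.9413, -0.2840]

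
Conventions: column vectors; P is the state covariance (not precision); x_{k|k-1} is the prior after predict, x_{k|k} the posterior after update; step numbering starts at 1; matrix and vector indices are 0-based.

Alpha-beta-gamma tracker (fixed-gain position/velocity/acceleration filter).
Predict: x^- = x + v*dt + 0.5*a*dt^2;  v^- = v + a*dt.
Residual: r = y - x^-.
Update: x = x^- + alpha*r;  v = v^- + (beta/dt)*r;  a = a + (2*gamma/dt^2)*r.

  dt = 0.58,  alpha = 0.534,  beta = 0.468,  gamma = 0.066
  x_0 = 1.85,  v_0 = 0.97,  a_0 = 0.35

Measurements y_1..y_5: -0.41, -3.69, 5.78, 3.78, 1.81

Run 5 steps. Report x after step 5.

x_post = 3.9520

step 1: x_pred=2.4715  r=-2.8815  x^+=0.9328  v^+=-1.1520  a^+=-0.7807
step 2: x_pred=0.1333  r=-3.8233  x^+=-1.9084  v^+=-4.6898  a^+=-2.2809
step 3: x_pred=-5.0121  r=10.7921  x^+=0.7509  v^+=2.6954  a^+=1.9538
step 4: x_pred=2.6428  r=1.1372  x^+=3.2501  v^+=4.7462  a^+=2.4000
step 5: x_pred=6.4066  r=-4.5966  x^+=3.9520  v^+=2.4293  a^+=0.5964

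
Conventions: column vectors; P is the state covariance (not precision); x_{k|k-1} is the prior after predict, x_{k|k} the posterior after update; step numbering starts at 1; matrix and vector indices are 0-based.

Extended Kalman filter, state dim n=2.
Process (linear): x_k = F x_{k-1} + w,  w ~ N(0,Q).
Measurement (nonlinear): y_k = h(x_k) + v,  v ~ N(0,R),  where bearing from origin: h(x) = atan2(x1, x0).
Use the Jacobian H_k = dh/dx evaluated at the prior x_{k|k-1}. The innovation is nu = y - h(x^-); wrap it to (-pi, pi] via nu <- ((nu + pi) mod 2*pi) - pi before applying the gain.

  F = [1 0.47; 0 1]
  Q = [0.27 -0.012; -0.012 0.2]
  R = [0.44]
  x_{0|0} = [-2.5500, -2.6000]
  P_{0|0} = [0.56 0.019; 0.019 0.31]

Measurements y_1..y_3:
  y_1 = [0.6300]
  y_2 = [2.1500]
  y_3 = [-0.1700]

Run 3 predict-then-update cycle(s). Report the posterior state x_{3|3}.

x_post = [-6.3405, -2.4310]

step 1: x^-=[-3.7720, -2.6000]  P^-=[0.9163 0.1527; 0.1527 0.5100]  H_jac=[0.1239 -0.1797]  S=[0.4637]  K=[0.1856; -0.1569]  nu=[-3.1151]  x^+=[-4.3502, -2.1114]  P^+=[0.9004 0.1662; 0.1662 0.4986]
step 2: x^-=[-5.3425, -2.1114]  P^-=[1.4367 0.3885; 0.3885 0.6986]  H_jac=[0.0640 -0.1619]  S=[0.4561]  K=[0.0636; -0.1934]  nu=[-1.3680]  x^+=[-5.4296, -1.8467]  P^+=[1.4349 0.3942; 0.3942 0.6815]
step 3: x^-=[-6.2975, -1.8467]  P^-=[2.2259 0.7025; 0.7025 0.8815]  H_jac=[0.0429 -0.1462]  S=[0.4541]  K=[-0.0160; -0.2175]  nu=[2.6863]  x^+=[-6.3405, -2.4310]  P^+=[2.2258 0.7009; 0.7009 0.8600]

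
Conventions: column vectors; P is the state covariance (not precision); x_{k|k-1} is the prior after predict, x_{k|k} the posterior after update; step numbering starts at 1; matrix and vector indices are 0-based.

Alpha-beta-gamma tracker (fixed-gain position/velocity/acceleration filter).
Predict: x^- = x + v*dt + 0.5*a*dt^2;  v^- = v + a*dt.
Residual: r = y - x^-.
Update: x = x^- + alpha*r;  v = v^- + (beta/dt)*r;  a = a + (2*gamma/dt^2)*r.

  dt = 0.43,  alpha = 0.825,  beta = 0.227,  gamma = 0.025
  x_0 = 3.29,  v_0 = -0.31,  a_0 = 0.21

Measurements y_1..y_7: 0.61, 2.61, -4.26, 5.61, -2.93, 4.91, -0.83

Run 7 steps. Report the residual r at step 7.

resid = -5.1950

step 1: x_pred=3.1761  r=-2.5661  x^+=1.0591  v^+=-1.5744  a^+=-0.4839
step 2: x_pred=0.3374  r=2.2726  x^+=2.2123  v^+=-0.5827  a^+=0.1306
step 3: x_pred=1.9738  r=-6.2338  x^+=-3.1691  v^+=-3.8174  a^+=-1.5551
step 4: x_pred=-4.9543  r=10.5643  x^+=3.7612  v^+=1.0909  a^+=1.3017
step 5: x_pred=4.3507  r=-7.2807  x^+=-1.6559  v^+=-2.1929  a^+=-0.6671
step 6: x_pred=-2.6605  r=7.5705  x^+=3.5852  v^+=1.5168  a^+=1.3801
step 7: x_pred=4.3650  r=-5.1950  x^+=0.0791  v^+=-0.6323  a^+=-0.0247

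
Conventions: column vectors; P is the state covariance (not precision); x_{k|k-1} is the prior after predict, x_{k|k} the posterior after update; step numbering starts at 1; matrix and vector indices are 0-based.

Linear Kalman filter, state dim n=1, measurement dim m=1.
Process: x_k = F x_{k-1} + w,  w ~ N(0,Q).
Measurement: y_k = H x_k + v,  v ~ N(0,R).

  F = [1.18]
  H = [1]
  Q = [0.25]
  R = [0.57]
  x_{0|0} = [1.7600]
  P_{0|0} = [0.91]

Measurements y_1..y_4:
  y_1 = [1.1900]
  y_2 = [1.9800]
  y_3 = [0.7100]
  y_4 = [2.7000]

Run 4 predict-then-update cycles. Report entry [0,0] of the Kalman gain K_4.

K[0,0] = 0.5487

step 1: x^-=[2.0768]  P^-=[1.5171]  S=[2.0871]  K=[0.7269]  nu=[-0.8868]  x^+=[1.4322]  P^+=[0.4143]
step 2: x^-=[1.6900]  P^-=[0.8269]  S=[1.3969]  K=[0.5920]  nu=[0.2900]  x^+=[1.8617]  P^+=[0.3374]
step 3: x^-=[2.1968]  P^-=[0.7198]  S=[1.2898]  K=[0.5581]  nu=[-1.4868]  x^+=[1.3670]  P^+=[0.3181]
step 4: x^-=[1.6131]  P^-=[0.6929]  S=[1.2629]  K=[0.5487]  nu=[1.0869]  x^+=[2.2094]  P^+=[0.3127]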